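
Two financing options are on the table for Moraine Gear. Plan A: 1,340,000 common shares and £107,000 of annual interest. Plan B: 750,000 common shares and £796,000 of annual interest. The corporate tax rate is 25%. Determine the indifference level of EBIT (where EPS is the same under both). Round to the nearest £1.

£1,671,847

Set EPS_A = EPS_B: (EBIT − £107,000)(1 − 0.25) ÷ 1,340,000 = (EBIT − £796,000)(1 − 0.25) ÷ 750,000.
Cancelling (1 − t) and cross-multiplying: 750,000·(EBIT − 107,000) = 1,340,000·(EBIT − 796,000).
EBIT × (1,340,000 − 750,000) = 796,000 × 1,340,000 − 107,000 × 750,000 = 986,390,000,000, so EBIT = 986,390,000,000 ÷ 590,000 = 1,671,847.46.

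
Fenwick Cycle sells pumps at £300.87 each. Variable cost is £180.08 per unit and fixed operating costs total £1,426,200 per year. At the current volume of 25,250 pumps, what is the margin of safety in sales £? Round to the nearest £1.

Unit CM = price − variable cost = £300.87 − £180.08 = £120.79. Break-even units = £1,426,200 ÷ £120.79 = 11,807.27; break-even revenue = 11,807.27 × £300.87 = £3,552,452.97.
Current sales = 25,250 × £300.87 = £7,596,967.50.
Margin of safety = £7,596,967.50 − £3,552,452.97 = £4,044,515.

£4,044,515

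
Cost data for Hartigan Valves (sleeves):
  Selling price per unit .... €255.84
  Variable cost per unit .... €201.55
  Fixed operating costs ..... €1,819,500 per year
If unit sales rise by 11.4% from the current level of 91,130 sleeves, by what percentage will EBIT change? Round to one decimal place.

+18.0%

At 91,130 units, contribution = 91,130 × €54.29 = €4,947,447.70.
Subtracting fixed costs: EBIT = €4,947,447.70 − €1,819,500 = €3,127,947.70.
So DOL = total CM / EBIT = €4,947,447.70 / €3,127,947.70 = 1.5817.
So EBIT moves 1.5817 × (+11.4%) = +18.0%.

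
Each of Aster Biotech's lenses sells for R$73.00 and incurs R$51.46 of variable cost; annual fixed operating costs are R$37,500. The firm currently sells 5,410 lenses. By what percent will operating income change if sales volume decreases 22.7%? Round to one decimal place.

Contribution at this volume is 5,410 × R$21.54 = R$116,531.40.
EBIT = R$116,531.40 − R$37,500 = R$79,031.40.
Degree of operating leverage = R$116,531.40 / R$79,031.40 = 1.4745.
So EBIT moves 1.4745 × (-22.7%) = -33.5%.

-33.5%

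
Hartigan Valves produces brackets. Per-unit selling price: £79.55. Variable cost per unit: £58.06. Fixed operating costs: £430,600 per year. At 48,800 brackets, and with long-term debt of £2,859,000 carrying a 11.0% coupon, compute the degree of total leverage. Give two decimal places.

3.45

Contribution at this volume is 48,800 × £21.49 = £1,048,712.00.
Operating income = contribution − fixed costs = £1,048,712.00 − £430,600 = £618,112.00. Interest = £314,490.00.
DOL = £1,048,712.00 ÷ £618,112.00 = 1.6966; DFL = £618,112.00 ÷ £303,622.00 = 2.0358.
Combined leverage = 1.6966 × 2.0358 = 3.4539.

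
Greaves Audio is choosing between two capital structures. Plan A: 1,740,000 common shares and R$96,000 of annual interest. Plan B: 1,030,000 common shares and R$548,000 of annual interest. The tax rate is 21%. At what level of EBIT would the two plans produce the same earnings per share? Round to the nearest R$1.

Set EPS_A = EPS_B: (EBIT − R$96,000)(1 − 0.21) ÷ 1,740,000 = (EBIT − R$548,000)(1 − 0.21) ÷ 1,030,000.
The (1 − t) factor cancels: (EBIT − 96,000) × 1,030,000 = (EBIT − 548,000) × 1,740,000.
Solving, EBIT = (548,000·1,740,000 − 96,000·1,030,000) / (1,740,000 − 1,030,000) = 854,640,000,000 / 710,000 = 1,203,718.31.

R$1,203,718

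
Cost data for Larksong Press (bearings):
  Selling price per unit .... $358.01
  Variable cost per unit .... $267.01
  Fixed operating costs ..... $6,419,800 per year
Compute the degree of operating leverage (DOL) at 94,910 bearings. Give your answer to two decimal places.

Total contribution margin = 94,910 × $91.00 = $8,636,810.00.
EBIT = $8,636,810.00 − $6,419,800 = $2,217,010.00.
Degree of operating leverage = $8,636,810.00 / $2,217,010.00 = 3.8957.

3.90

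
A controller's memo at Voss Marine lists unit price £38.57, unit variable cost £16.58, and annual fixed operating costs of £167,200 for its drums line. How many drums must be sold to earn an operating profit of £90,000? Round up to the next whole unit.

11,697 drums

Each unit contributes £38.57 − £16.58 = £21.99.
Units = (FC + target) / CM = (£167,200 + £90,000) / £21.99 = 11,696.23, so 11,697 drums.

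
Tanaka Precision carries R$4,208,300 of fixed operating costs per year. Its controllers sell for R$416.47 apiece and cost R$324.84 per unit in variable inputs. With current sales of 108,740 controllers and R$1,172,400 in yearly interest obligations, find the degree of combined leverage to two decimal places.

At 108,740 units, contribution = 108,740 × R$91.63 = R$9,963,846.20.
Subtracting fixed costs: EBIT = R$9,963,846.20 − R$4,208,300 = R$5,755,546.20. Interest = R$1,172,400.00, so EBIT − I = R$4,583,146.20.
DCL = contribution ÷ (EBIT − I) = R$9,963,846.20 ÷ R$4,583,146.20 = 2.1740.

2.17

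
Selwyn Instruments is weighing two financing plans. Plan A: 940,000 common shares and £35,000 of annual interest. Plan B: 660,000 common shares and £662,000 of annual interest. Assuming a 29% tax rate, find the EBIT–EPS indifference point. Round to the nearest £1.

Set EPS_A = EPS_B: (EBIT − £35,000)(1 − 0.29) ÷ 940,000 = (EBIT − £662,000)(1 − 0.29) ÷ 660,000.
Cancelling (1 − t) and cross-multiplying: 660,000·(EBIT − 35,000) = 940,000·(EBIT − 662,000).
Solving, EBIT = (662,000·940,000 − 35,000·660,000) / (940,000 − 660,000) = 599,180,000,000 / 280,000 = 2,139,928.57.

£2,139,929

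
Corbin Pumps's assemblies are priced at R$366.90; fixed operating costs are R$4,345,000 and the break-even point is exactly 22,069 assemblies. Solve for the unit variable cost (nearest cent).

R$170.02

Contribution per unit must be FC / Q = R$4,345,000 / 22,069 = R$196.8825.
Hence VC = price − CM = R$366.90 − R$196.8825 = R$170.02.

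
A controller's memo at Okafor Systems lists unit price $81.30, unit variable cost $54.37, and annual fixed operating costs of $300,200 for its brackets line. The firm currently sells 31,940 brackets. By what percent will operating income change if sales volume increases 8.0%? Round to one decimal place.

+12.3%

At 31,940 units, contribution = 31,940 × $26.93 = $860,144.20.
Operating income = contribution − fixed costs = $860,144.20 − $300,200 = $559,944.20.
So DOL = total CM / EBIT = $860,144.20 / $559,944.20 = 1.5361.
Operating income changes by 1.5361 × +8.0% = +12.3%.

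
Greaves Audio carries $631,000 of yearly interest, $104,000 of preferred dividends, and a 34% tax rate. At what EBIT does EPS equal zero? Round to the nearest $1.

$788,576

Grossing the preferred dividend up to pre-tax terms: $104,000 / (1 − 0.34) = $157,575.76.
EPS = 0 when EBIT covers interest plus the pre-tax preferred burden: $631,000 + $157,575.76 = $788,575.76.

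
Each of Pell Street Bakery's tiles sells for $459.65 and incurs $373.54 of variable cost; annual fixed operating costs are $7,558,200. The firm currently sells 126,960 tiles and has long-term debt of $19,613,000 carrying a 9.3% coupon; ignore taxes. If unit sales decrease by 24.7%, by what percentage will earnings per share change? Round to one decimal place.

Contribution at this volume is 126,960 × $86.11 = $10,932,525.60.
EBIT = $10,932,525.60 − $7,558,200 = $3,374,325.60.
After interest of $1,824,009.00, pre-tax earnings = $1,550,316.60.
Degree of combined leverage = contribution ÷ (EBIT − I) = $10,932,525.60 ÷ $1,550,316.60 = 7.0518.
%ΔEPS = DCL × %ΔSales = 7.0518 × -24.7% = -174.2%.

-174.2%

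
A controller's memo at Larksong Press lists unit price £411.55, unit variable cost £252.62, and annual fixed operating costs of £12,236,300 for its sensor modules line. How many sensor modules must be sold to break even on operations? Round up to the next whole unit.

76,992 sensor modules

Each unit contributes £411.55 − £252.62 = £158.93.
Break-even volume = fixed costs ÷ CM per unit = £12,236,300 ÷ £158.93 = 76,991.76, so 76,992 sensor modules.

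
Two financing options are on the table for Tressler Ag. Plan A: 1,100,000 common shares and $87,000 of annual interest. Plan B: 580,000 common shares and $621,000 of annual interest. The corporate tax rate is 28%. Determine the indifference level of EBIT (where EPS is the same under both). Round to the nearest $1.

$1,216,615

Set EPS_A = EPS_B: (EBIT − $87,000)(1 − 0.28) ÷ 1,100,000 = (EBIT − $621,000)(1 − 0.28) ÷ 580,000.
Cancelling (1 − t) and cross-multiplying: 580,000·(EBIT − 87,000) = 1,100,000·(EBIT − 621,000).
Solving, EBIT = (621,000·1,100,000 − 87,000·580,000) / (1,100,000 − 580,000) = 632,640,000,000 / 520,000 = 1,216,615.38.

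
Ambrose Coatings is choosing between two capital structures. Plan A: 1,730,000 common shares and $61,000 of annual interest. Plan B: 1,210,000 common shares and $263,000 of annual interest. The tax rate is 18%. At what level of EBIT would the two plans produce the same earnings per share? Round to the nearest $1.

$733,038

Set EPS_A = EPS_B: (EBIT − $61,000)(1 − 0.18) ÷ 1,730,000 = (EBIT − $263,000)(1 − 0.18) ÷ 1,210,000.
The (1 − t) factor cancels: (EBIT − 61,000) × 1,210,000 = (EBIT − 263,000) × 1,730,000.
EBIT × (1,730,000 − 1,210,000) = 263,000 × 1,730,000 − 61,000 × 1,210,000 = 381,180,000,000, so EBIT = 381,180,000,000 ÷ 520,000 = 733,038.46.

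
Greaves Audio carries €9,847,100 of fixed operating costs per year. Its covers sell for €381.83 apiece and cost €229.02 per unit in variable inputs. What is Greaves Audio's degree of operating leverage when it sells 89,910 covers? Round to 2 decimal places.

At 89,910 units, contribution = 89,910 × €152.81 = €13,739,147.10.
Subtracting fixed costs: EBIT = €13,739,147.10 − €9,847,100 = €3,892,047.10.
DOL = contribution ÷ EBIT = €13,739,147.10 ÷ €3,892,047.10 = 3.5301.

3.53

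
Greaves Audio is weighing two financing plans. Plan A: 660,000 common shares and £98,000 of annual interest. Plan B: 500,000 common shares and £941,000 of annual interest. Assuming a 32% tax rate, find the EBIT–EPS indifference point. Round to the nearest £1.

Set EPS_A = EPS_B: (EBIT − £98,000)(1 − 0.32) ÷ 660,000 = (EBIT − £941,000)(1 − 0.32) ÷ 500,000.
The (1 − t) factor cancels: (EBIT − 98,000) × 500,000 = (EBIT − 941,000) × 660,000.
EBIT × (660,000 − 500,000) = 941,000 × 660,000 − 98,000 × 500,000 = 572,060,000,000, so EBIT = 572,060,000,000 ÷ 160,000 = 3,575,375.00.

£3,575,375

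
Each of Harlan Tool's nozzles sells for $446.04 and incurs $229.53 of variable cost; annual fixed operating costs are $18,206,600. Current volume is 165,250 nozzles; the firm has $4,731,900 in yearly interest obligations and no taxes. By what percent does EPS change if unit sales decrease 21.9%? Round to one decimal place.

-61.0%

At 165,250 units, contribution = 165,250 × $216.51 = $35,778,277.50.
Subtracting fixed costs: EBIT = $35,778,277.50 − $18,206,600 = $17,571,677.50.
Interest = $4,731,900.00, so EBIT − I = $12,839,777.50.
Degree of combined leverage = contribution ÷ (EBIT − I) = $35,778,277.50 ÷ $12,839,777.50 = 2.7865.
EPS therefore changes by 2.7865 × (-21.9%) = -61.0%.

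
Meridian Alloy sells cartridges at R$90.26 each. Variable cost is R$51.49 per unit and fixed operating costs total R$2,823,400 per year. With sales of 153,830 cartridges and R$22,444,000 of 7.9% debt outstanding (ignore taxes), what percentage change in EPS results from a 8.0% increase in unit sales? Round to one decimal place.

Contribution at this volume is 153,830 × R$38.77 = R$5,963,989.10.
EBIT = R$5,963,989.10 − R$2,823,400 = R$3,140,589.10.
Interest = R$1,773,076.00, so EBIT − I = R$1,367,513.10.
DCL = total CM / (EBIT − I) = R$5,963,989.10 / R$1,367,513.10 = 4.3612.
EPS therefore changes by 4.3612 × (+8.0%) = +34.9%.

+34.9%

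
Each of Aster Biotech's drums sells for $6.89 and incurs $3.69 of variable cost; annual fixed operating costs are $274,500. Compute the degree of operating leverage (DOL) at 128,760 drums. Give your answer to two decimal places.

3.00

Contribution at this volume is 128,760 × $3.20 = $412,032.00.
Subtracting fixed costs: EBIT = $412,032.00 − $274,500 = $137,532.00.
So DOL = total CM / EBIT = $412,032.00 / $137,532.00 = 2.9959.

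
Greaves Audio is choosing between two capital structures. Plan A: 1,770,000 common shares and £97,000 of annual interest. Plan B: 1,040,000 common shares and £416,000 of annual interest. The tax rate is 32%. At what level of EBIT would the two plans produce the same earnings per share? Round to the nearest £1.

At indifference, (EBIT − 97,000)(1 − t)/1,770,000 = (EBIT − 416,000)(1 − t)/1,040,000.
The (1 − t) factor cancels: (EBIT − 97,000) × 1,040,000 = (EBIT − 416,000) × 1,770,000.
Solving, EBIT = (416,000·1,770,000 − 97,000·1,040,000) / (1,770,000 − 1,040,000) = 635,440,000,000 / 730,000 = 870,465.75.

£870,466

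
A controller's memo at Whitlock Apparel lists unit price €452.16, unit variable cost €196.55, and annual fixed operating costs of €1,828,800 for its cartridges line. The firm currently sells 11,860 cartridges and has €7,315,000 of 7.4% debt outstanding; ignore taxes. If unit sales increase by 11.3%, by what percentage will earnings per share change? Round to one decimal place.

+51.8%

Total contribution margin = 11,860 × €255.61 = €3,031,534.60.
EBIT = €3,031,534.60 − €1,828,800 = €1,202,734.60.
Interest = €541,310.00, so EBIT − I = €661,424.60.
Degree of combined leverage = contribution ÷ (EBIT − I) = €3,031,534.60 ÷ €661,424.60 = 4.5833.
%ΔEPS = DCL × %ΔSales = 4.5833 × +11.3% = +51.8%.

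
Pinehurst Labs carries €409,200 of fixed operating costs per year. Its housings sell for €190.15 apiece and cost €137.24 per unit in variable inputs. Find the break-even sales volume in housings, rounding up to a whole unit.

Unit CM = price − variable cost = €190.15 − €137.24 = €52.91.
Break-even volume = fixed costs ÷ CM per unit = €409,200 ÷ €52.91 = 7,733.89, so 7,734 housings.

7,734 housings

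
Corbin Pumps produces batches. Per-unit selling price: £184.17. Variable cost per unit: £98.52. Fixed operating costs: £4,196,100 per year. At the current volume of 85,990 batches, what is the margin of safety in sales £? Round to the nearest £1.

£6,814,061

Unit CM = price − variable cost = £184.17 − £98.52 = £85.65. Break-even units = £4,196,100 ÷ £85.65 = 48,991.24; break-even revenue = 48,991.24 × £184.17 = £9,022,717.30.
Actual sales revenue = 85,990 × £184.17 = £15,836,778.30.
Margin of safety = £15,836,778.30 − £9,022,717.30 = £6,814,061.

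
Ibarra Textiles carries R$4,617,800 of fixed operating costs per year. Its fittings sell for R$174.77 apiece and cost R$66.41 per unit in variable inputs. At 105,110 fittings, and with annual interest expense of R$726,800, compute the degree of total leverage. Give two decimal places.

1.88

Total contribution margin = 105,110 × R$108.36 = R$11,389,719.60.
EBIT = R$11,389,719.60 − R$4,617,800 = R$6,771,919.60. Interest = R$726,800.00.
DOL = R$11,389,719.60 ÷ R$6,771,919.60 = 1.6819; DFL = R$6,771,919.60 ÷ R$6,045,119.60 = 1.1202.
Combined leverage = 1.6819 × 1.1202 = 1.8841.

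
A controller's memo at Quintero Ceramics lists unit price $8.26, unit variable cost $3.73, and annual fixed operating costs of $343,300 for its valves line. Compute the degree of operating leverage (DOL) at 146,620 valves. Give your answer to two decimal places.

Contribution at this volume is 146,620 × $4.53 = $664,188.60.
Operating income = contribution − fixed costs = $664,188.60 − $343,300 = $320,888.60.
So DOL = total CM / EBIT = $664,188.60 / $320,888.60 = 2.0698.

2.07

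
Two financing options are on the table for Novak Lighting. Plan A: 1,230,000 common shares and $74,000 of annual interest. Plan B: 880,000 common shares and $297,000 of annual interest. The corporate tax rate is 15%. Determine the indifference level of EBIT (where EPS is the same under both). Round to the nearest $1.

$857,686

At indifference, (EBIT − 74,000)(1 − t)/1,230,000 = (EBIT − 297,000)(1 − t)/880,000.
The (1 − t) factor cancels: (EBIT − 74,000) × 880,000 = (EBIT − 297,000) × 1,230,000.
EBIT × (1,230,000 − 880,000) = 297,000 × 1,230,000 − 74,000 × 880,000 = 300,190,000,000, so EBIT = 300,190,000,000 ÷ 350,000 = 857,685.71.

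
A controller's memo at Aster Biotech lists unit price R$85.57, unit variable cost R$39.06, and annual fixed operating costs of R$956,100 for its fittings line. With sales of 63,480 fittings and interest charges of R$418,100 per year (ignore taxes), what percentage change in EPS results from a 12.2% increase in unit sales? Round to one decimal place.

+22.8%

Total contribution margin = 63,480 × R$46.51 = R$2,952,454.80.
EBIT = R$2,952,454.80 − R$956,100 = R$1,996,354.80.
Interest = R$418,100.00, so EBIT − I = R$1,578,254.80.
Degree of combined leverage = contribution ÷ (EBIT − I) = R$2,952,454.80 ÷ R$1,578,254.80 = 1.8707.
EPS therefore changes by 1.8707 × (+12.2%) = +22.8%.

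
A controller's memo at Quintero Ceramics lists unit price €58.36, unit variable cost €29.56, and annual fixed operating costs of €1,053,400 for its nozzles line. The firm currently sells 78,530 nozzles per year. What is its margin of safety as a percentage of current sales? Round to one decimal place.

Each unit contributes €58.36 − €29.56 = €28.80. Break-even units = €1,053,400 ÷ €28.80 = 36,576.39; break-even revenue = 36,576.39 × €58.36 = €2,134,598.06.
Actual sales revenue = 78,530 × €58.36 = €4,583,010.80.
Margin of safety = (€4,583,010.80 − €2,134,598.06) ÷ €4,583,010.80 = 53.4%.

53.4%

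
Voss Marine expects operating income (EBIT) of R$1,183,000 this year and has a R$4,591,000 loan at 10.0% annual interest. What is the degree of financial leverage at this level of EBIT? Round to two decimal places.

1.63

Interest = R$459,100.00.
DFL = EBIT ÷ (EBIT − I) = R$1,183,000 ÷ (R$1,183,000 − R$459,100.00) = R$1,183,000 ÷ R$723,900.00 = 1.6342.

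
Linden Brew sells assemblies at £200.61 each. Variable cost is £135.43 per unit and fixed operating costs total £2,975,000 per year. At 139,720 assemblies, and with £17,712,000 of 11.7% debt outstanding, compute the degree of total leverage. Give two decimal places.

2.24

Contribution at this volume is 139,720 × £65.18 = £9,106,949.60.
Subtracting fixed costs: EBIT = £9,106,949.60 − £2,975,000 = £6,131,949.60. Interest = £2,072,304.00.
DOL = £9,106,949.60 ÷ £6,131,949.60 = 1.4852; DFL = £6,131,949.60 ÷ £4,059,645.60 = 1.5105.
Combined leverage = 1.4852 × 1.5105 = 2.2434.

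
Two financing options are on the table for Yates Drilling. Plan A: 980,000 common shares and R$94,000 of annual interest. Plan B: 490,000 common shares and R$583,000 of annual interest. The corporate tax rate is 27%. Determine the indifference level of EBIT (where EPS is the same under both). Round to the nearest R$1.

Set EPS_A = EPS_B: (EBIT − R$94,000)(1 − 0.27) ÷ 980,000 = (EBIT − R$583,000)(1 − 0.27) ÷ 490,000.
The (1 − t) factor cancels: (EBIT − 94,000) × 490,000 = (EBIT − 583,000) × 980,000.
EBIT × (980,000 − 490,000) = 583,000 × 980,000 − 94,000 × 490,000 = 525,280,000,000, so EBIT = 525,280,000,000 ÷ 490,000 = 1,072,000.00.

R$1,072,000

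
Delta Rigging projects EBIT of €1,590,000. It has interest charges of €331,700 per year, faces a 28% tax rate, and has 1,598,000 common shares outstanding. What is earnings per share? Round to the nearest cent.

Interest = €331,700.00, so EBT = €1,590,000 − €331,700.00 = €1,258,300.00.
Net income = €1,258,300.00 × (1 − 0.28) = €905,976.00.
EPS = €905,976.00 ÷ 1,598,000 = €0.57.

€0.57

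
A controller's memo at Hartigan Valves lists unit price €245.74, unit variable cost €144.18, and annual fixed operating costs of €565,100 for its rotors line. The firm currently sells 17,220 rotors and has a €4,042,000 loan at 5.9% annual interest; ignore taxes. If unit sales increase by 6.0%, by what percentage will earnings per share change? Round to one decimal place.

Total contribution margin = 17,220 × €101.56 = €1,748,863.20.
Subtracting fixed costs: EBIT = €1,748,863.20 − €565,100 = €1,183,763.20.
Interest = €238,478.00, so EBIT − I = €945,285.20.
DCL = total CM / (EBIT − I) = €1,748,863.20 / €945,285.20 = 1.8501.
%ΔEPS = DCL × %ΔSales = 1.8501 × +6.0% = +11.1%.

+11.1%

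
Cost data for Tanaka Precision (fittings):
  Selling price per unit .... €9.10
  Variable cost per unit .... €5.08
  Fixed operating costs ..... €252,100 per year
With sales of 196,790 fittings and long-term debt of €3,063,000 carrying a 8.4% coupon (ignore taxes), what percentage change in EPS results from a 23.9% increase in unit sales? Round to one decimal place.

+67.1%

Total contribution margin = 196,790 × €4.02 = €791,095.80.
Subtracting fixed costs: EBIT = €791,095.80 − €252,100 = €538,995.80.
Interest = €257,292.00, so EBIT − I = €281,703.80.
Degree of combined leverage = contribution ÷ (EBIT − I) = €791,095.80 ÷ €281,703.80 = 2.8083.
%ΔEPS = DCL × %ΔSales = 2.8083 × +23.9% = +67.1%.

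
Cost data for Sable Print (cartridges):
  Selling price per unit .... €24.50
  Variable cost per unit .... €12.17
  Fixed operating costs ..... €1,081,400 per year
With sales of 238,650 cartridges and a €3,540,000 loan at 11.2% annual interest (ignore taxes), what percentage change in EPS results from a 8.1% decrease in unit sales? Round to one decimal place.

At 238,650 units, contribution = 238,650 × €12.33 = €2,942,554.50.
Subtracting fixed costs: EBIT = €2,942,554.50 − €1,081,400 = €1,861,154.50.
After interest of €396,480.00, pre-tax earnings = €1,464,674.50.
Degree of combined leverage = contribution ÷ (EBIT − I) = €2,942,554.50 ÷ €1,464,674.50 = 2.0090.
%ΔEPS = DCL × %ΔSales = 2.0090 × -8.1% = -16.3%.

-16.3%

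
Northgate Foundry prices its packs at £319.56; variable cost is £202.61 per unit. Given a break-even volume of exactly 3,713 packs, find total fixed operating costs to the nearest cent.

Unit CM = price − variable cost = £319.56 − £202.61 = £116.95.
Fixed costs = break-even units × CM = 3,713 × £116.95 = £434,235.35.

£434,235.35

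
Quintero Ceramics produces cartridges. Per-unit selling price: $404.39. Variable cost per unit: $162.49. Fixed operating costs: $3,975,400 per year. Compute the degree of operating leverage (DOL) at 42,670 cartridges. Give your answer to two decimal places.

Total contribution margin = 42,670 × $241.90 = $10,321,873.00.
EBIT = $10,321,873.00 − $3,975,400 = $6,346,473.00.
DOL = contribution ÷ EBIT = $10,321,873.00 ÷ $6,346,473.00 = 1.6264.

1.63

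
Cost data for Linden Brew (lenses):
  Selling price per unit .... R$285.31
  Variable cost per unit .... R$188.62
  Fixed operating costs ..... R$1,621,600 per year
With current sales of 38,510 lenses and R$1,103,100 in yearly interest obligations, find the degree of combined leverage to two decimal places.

Contribution at this volume is 38,510 × R$96.69 = R$3,723,531.90.
Operating income = contribution − fixed costs = R$3,723,531.90 − R$1,621,600 = R$2,101,931.90. Interest = R$1,103,100.00.
DOL = R$3,723,531.90 ÷ R$2,101,931.90 = 1.7715; DFL = R$2,101,931.90 ÷ R$998,831.90 = 2.1044.
DCL = DOL × DFL = 1.7715 × 2.1044 = 3.7279.

3.73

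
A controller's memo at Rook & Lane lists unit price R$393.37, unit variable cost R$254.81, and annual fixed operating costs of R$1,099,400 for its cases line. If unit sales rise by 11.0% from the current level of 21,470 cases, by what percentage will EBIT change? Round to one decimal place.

+17.4%

Contribution at this volume is 21,470 × R$138.56 = R$2,974,883.20.
Subtracting fixed costs: EBIT = R$2,974,883.20 − R$1,099,400 = R$1,875,483.20.
Degree of operating leverage = R$2,974,883.20 / R$1,875,483.20 = 1.5862.
So EBIT moves 1.5862 × (+11.0%) = +17.4%.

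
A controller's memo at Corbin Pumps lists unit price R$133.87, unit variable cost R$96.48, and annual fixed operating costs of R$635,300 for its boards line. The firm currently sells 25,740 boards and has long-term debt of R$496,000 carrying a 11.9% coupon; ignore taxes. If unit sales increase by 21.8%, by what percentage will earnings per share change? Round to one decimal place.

+78.3%

Contribution at this volume is 25,740 × R$37.39 = R$962,418.60.
Operating income = contribution − fixed costs = R$962,418.60 − R$635,300 = R$327,118.60.
Interest = R$59,024.00, so EBIT − I = R$268,094.60.
DCL = total CM / (EBIT − I) = R$962,418.60 / R$268,094.60 = 3.5898.
%ΔEPS = DCL × %ΔSales = 3.5898 × +21.8% = +78.3%.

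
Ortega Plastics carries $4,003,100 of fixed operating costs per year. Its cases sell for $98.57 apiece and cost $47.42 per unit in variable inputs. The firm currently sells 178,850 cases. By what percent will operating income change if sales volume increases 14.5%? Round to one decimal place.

+25.8%

Total contribution margin = 178,850 × $51.15 = $9,148,177.50.
EBIT = $9,148,177.50 − $4,003,100 = $5,145,077.50.
DOL = contribution ÷ EBIT = $9,148,177.50 ÷ $5,145,077.50 = 1.7780.
So EBIT moves 1.7780 × (+14.5%) = +25.8%.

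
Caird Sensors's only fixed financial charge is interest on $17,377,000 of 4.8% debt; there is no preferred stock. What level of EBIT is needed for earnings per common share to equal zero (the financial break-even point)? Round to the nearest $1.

Annual interest = 4.8% × $17,377,000 = $834,096.00.
Without preferred stock the financial break-even is simply EBIT = interest = $834,096.00.

$834,096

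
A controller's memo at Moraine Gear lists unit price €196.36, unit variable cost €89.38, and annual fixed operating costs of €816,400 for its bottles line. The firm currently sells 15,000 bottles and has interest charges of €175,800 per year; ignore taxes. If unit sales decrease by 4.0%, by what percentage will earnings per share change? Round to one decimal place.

Contribution at this volume is 15,000 × €106.98 = €1,604,700.00.
EBIT = €1,604,700.00 − €816,400 = €788,300.00.
Interest = €175,800.00, so EBIT − I = €612,500.00.
Degree of combined leverage = contribution ÷ (EBIT − I) = €1,604,700.00 ÷ €612,500.00 = 2.6199.
%ΔEPS = DCL × %ΔSales = 2.6199 × -4.0% = -10.5%.

-10.5%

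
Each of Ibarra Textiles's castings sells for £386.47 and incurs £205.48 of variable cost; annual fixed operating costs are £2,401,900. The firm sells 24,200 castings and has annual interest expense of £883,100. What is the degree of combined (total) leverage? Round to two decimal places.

At 24,200 units, contribution = 24,200 × £180.99 = £4,379,958.00.
Operating income = contribution − fixed costs = £4,379,958.00 − £2,401,900 = £1,978,058.00. Interest = £883,100.00.
DOL = £4,379,958.00 ÷ £1,978,058.00 = 2.2143; DFL = £1,978,058.00 ÷ £1,094,958.00 = 1.8065.
DCL = DOL × DFL = 2.2143 × 1.8065 = 4.0001.

4.00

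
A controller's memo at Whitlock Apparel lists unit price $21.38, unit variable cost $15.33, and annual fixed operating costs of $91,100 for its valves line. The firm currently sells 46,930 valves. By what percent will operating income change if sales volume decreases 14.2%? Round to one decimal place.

At 46,930 units, contribution = 46,930 × $6.05 = $283,926.50.
Subtracting fixed costs: EBIT = $283,926.50 − $91,100 = $192,826.50.
DOL = contribution ÷ EBIT = $283,926.50 ÷ $192,826.50 = 1.4724.
Operating income changes by 1.4724 × -14.2% = -20.9%.

-20.9%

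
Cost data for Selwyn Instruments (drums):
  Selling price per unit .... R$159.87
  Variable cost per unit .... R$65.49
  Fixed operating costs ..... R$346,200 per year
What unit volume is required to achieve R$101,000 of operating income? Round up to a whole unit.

Contribution margin per unit = R$159.87 − R$65.49 = R$94.38.
Units = (FC + target) / CM = (R$346,200 + R$101,000) / R$94.38 = 4,738.29, so 4,739 drums.

4,739 drums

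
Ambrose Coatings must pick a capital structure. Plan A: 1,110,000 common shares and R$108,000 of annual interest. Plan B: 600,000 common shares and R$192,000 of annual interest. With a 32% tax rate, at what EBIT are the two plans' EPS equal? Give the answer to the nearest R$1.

R$290,824

At indifference, (EBIT − 108,000)(1 − t)/1,110,000 = (EBIT − 192,000)(1 − t)/600,000.
The (1 − t) factor cancels: (EBIT − 108,000) × 600,000 = (EBIT − 192,000) × 1,110,000.
Solving, EBIT = (192,000·1,110,000 − 108,000·600,000) / (1,110,000 − 600,000) = 148,320,000,000 / 510,000 = 290,823.53.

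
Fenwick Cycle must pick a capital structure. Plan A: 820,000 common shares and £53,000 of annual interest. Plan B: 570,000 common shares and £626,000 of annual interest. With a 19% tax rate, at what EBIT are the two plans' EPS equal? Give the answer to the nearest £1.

Set EPS_A = EPS_B: (EBIT − £53,000)(1 − 0.19) ÷ 820,000 = (EBIT − £626,000)(1 − 0.19) ÷ 570,000.
Cancelling (1 − t) and cross-multiplying: 570,000·(EBIT − 53,000) = 820,000·(EBIT − 626,000).
Solving, EBIT = (626,000·820,000 − 53,000·570,000) / (820,000 − 570,000) = 483,110,000,000 / 250,000 = 1,932,440.00.

£1,932,440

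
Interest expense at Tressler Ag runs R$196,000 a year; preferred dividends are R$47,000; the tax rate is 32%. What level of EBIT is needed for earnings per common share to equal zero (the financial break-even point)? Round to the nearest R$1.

Grossing the preferred dividend up to pre-tax terms: R$47,000 / (1 − 0.32) = R$69,117.65.
Financial break-even EBIT = interest + D_p ÷ (1 − t) = R$196,000 + R$69,117.65 = R$265,117.65.

R$265,118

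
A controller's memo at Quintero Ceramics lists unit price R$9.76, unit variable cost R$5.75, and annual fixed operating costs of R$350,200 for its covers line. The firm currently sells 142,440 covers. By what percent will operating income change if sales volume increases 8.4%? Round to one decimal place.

Total contribution margin = 142,440 × R$4.01 = R$571,184.40.
EBIT = R$571,184.40 − R$350,200 = R$220,984.40.
So DOL = total CM / EBIT = R$571,184.40 / R$220,984.40 = 2.5847.
Operating income changes by 2.5847 × +8.4% = +21.7%.

+21.7%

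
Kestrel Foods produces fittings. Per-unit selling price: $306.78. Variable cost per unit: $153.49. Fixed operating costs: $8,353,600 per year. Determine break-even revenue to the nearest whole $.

CM per unit = $306.78 − $153.49 = $153.29; CM ratio = $153.29 / $306.78 = 0.4997.
Break-even revenue = fixed costs × price ÷ CM = $8,353,600 × $306.78 ÷ $153.29 = $16,718,099.

$16,718,099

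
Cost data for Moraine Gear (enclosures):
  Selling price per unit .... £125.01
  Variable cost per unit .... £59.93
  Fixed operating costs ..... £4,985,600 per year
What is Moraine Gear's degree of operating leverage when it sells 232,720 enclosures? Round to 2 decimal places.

Total contribution margin = 232,720 × £65.08 = £15,145,417.60.
Operating income = contribution − fixed costs = £15,145,417.60 − £4,985,600 = £10,159,817.60.
Degree of operating leverage = £15,145,417.60 / £10,159,817.60 = 1.4907.

1.49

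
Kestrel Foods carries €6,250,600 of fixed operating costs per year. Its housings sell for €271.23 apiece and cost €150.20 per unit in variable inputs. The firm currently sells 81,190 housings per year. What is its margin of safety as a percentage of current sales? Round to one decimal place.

Unit CM = price − variable cost = €271.23 − €150.20 = €121.03. Break-even units = €6,250,600 ÷ €121.03 = 51,645.05; break-even revenue = 51,645.05 × €271.23 = €14,007,686.01.
Actual sales revenue = 81,190 × €271.23 = €22,021,163.70.
Margin of safety = (€22,021,163.70 − €14,007,686.01) ÷ €22,021,163.70 = 36.4%.

36.4%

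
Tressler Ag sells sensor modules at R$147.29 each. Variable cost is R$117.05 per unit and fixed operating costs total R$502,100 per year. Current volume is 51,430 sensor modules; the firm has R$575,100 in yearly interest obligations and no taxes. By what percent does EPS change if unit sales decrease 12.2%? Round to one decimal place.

Total contribution margin = 51,430 × R$30.24 = R$1,555,243.20.
EBIT = R$1,555,243.20 − R$502,100 = R$1,053,143.20.
After interest of R$575,100.00, pre-tax earnings = R$478,043.20.
DCL = total CM / (EBIT − I) = R$1,555,243.20 / R$478,043.20 = 3.2534.
EPS therefore changes by 3.2534 × (-12.2%) = -39.7%.

-39.7%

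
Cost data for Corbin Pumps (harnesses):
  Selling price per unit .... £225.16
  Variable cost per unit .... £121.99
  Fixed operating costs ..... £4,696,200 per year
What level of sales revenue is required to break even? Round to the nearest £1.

£10,249,068

CM per unit = £225.16 − £121.99 = £103.17; CM ratio = £103.17 / £225.16 = 0.4582.
Break-even sales = FC ÷ CM ratio = £4,696,200 × £225.16 / £103.17 = £10,249,068.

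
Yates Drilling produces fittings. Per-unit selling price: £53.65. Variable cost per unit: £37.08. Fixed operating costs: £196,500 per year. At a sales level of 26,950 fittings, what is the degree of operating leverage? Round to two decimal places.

Contribution at this volume is 26,950 × £16.57 = £446,561.50.
Operating income = contribution − fixed costs = £446,561.50 − £196,500 = £250,061.50.
DOL = contribution ÷ EBIT = £446,561.50 ÷ £250,061.50 = 1.7858.

1.79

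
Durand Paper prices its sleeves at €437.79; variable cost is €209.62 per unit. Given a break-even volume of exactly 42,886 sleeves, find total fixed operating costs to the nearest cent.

€9,785,298.62

Unit CM = price − variable cost = €437.79 − €209.62 = €228.17.
Fixed costs = break-even units × CM = 42,886 × €228.17 = €9,785,298.62.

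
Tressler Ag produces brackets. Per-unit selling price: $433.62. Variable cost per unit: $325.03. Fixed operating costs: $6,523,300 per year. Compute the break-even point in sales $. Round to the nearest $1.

Contribution margin per unit = $433.62 − $325.03 = $108.59, a CM ratio of $108.59 ÷ $433.62 = 0.2504.
Break-even sales = FC ÷ CM ratio = $6,523,300 × $433.62 / $108.59 = $26,048,746.

$26,048,746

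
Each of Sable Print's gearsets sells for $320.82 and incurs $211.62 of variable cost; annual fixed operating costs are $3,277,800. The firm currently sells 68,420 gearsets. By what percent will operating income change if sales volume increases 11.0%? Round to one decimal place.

+19.6%

Total contribution margin = 68,420 × $109.20 = $7,471,464.00.
EBIT = $7,471,464.00 − $3,277,800 = $4,193,664.00.
Degree of operating leverage = $7,471,464.00 / $4,193,664.00 = 1.7816.
So EBIT moves 1.7816 × (+11.0%) = +19.6%.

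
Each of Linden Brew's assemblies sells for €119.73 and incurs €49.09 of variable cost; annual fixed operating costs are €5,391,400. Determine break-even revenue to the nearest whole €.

€9,138,057

Contribution margin per unit = €119.73 − €49.09 = €70.64, a CM ratio of €70.64 ÷ €119.73 = 0.5900.
Break-even sales = FC ÷ CM ratio = €5,391,400 × €119.73 / €70.64 = €9,138,057.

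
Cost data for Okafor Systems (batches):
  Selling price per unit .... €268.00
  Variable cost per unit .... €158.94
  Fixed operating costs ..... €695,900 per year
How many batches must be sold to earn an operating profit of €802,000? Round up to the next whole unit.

13,735 batches

Unit CM = price − variable cost = €268.00 − €158.94 = €109.06.
Units = (FC + target) / CM = (€695,900 + €802,000) / €109.06 = 13,734.64, so 13,735 batches.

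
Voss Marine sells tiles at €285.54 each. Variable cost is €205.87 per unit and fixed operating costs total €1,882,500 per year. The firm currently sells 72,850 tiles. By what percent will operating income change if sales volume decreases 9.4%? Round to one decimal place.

-13.9%

At 72,850 units, contribution = 72,850 × €79.67 = €5,803,959.50.
EBIT = €5,803,959.50 − €1,882,500 = €3,921,459.50.
So DOL = total CM / EBIT = €5,803,959.50 / €3,921,459.50 = 1.4801.
%ΔEBIT = DOL × %ΔSales = 1.4801 × -9.4% = -13.9%.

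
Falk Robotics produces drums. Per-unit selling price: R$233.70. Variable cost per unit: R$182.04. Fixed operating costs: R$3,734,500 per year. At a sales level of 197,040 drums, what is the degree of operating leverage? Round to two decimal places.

Total contribution margin = 197,040 × R$51.66 = R$10,179,086.40.
Operating income = contribution − fixed costs = R$10,179,086.40 − R$3,734,500 = R$6,444,586.40.
So DOL = total CM / EBIT = R$10,179,086.40 / R$6,444,586.40 = 1.5795.

1.58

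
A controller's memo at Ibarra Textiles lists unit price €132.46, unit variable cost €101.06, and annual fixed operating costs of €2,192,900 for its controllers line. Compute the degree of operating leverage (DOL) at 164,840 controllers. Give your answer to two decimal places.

1.74

At 164,840 units, contribution = 164,840 × €31.40 = €5,175,976.00.
Operating income = contribution − fixed costs = €5,175,976.00 − €2,192,900 = €2,983,076.00.
Degree of operating leverage = €5,175,976.00 / €2,983,076.00 = 1.7351.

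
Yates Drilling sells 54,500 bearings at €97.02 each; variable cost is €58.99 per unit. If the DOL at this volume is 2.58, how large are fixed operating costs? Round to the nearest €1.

€1,269,288

Contribution at this volume is 54,500 × €38.03 = €2,072,635.00.
Since DOL = CM ÷ EBIT, EBIT = €2,072,635.00 ÷ 2.58 = €803,346.90.
And FC = contribution − EBIT = €2,072,635.00 − €803,346.90 = €1,269,288.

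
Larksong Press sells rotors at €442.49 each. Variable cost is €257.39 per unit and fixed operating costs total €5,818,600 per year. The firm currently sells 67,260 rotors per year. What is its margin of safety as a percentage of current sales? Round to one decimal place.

Each unit contributes €442.49 − €257.39 = €185.10. Break-even units = €5,818,600 ÷ €185.10 = 31,434.90; break-even revenue = 31,434.90 × €442.49 = €13,909,628.92.
Actual sales revenue = 67,260 × €442.49 = €29,761,877.40.
Margin of safety = (€29,761,877.40 − €13,909,628.92) ÷ €29,761,877.40 = 53.3%.

53.3%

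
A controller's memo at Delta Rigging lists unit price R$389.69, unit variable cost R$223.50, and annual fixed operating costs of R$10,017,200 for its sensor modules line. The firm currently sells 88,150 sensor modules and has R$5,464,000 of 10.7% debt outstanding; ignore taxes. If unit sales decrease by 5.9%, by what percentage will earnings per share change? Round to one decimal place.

At 88,150 units, contribution = 88,150 × R$166.19 = R$14,649,648.50.
EBIT = R$14,649,648.50 − R$10,017,200 = R$4,632,448.50.
Interest = R$584,648.00, so EBIT − I = R$4,047,800.50.
Degree of combined leverage = contribution ÷ (EBIT − I) = R$14,649,648.50 ÷ R$4,047,800.50 = 3.6192.
EPS therefore changes by 3.6192 × (-5.9%) = -21.4%.

-21.4%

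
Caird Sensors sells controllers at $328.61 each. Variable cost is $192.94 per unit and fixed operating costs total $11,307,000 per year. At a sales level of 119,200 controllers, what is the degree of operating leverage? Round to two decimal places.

3.32

Total contribution margin = 119,200 × $135.67 = $16,171,864.00.
Subtracting fixed costs: EBIT = $16,171,864.00 − $11,307,000 = $4,864,864.00.
Degree of operating leverage = $16,171,864.00 / $4,864,864.00 = 3.3242.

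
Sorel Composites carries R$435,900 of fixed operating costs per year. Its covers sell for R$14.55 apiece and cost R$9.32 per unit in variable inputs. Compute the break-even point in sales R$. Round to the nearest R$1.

R$1,212,685

CM per unit = R$14.55 − R$9.32 = R$5.23; CM ratio = R$5.23 / R$14.55 = 0.3595.
Break-even revenue = fixed costs × price ÷ CM = R$435,900 × R$14.55 ÷ R$5.23 = R$1,212,685.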